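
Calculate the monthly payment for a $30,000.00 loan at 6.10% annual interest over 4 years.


Loan payment formula: PMT = PV × r / (1 − (1 + r)^(−n))
Monthly rate r = 0.061/12 ≈ 0.00508333, n = 48 months
Denominator: 1 − (1 + 0.061/12)^(−48) = 0.216028
PMT = $30,000.00 × (0.061/12) / 0.216028
PMT = $705.93 per month

PMT = PV × r / (1-(1+r)^(-n)) = $705.93/month


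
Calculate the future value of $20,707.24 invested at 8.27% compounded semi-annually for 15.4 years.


Compound interest formula: A = P(1 + r/n)^(nt)
A = $20,707.24 × (1 + 0.0827/2)^(2 × 15.4)
Growth factor: (1 + 0.0827/2)^30.8 = 3.483205
A = $20,707.24 × 3.483205
A = $72,127.56

A = P(1 + r/n)^(nt) = $72,127.56


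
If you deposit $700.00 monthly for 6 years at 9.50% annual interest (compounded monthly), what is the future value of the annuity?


Future value of an ordinary annuity: FV = PMT × ((1 + r)^n − 1) / r
Monthly rate r = 0.095/12 ≈ 0.00791667, n = 72
FV = $700.00 × ((1 + 0.095/12)^72 − 1) / (0.095/12)
FV = $700.00 × 96.543509
FV = $67,580.46

FV = PMT × ((1+r)^n - 1)/r = $67,580.46


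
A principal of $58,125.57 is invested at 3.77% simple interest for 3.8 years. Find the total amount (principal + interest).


Total amount formula: A = P(1 + rt) = P + P·r·t
Interest: I = P × r × t = $58,125.57 × 0.0377 × 3.8 = $8,327.07
A = P + I = $58,125.57 + $8,327.07 = $66,452.64

A = P + I = P(1 + rt) = $66,452.64


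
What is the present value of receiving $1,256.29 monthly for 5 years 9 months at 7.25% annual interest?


Present value of an ordinary annuity: PV = PMT × (1 − (1 + r)^(−n)) / r
Monthly rate r = 0.0725/12 ≈ 0.00604167, n = 69
PV = $1,256.29 × (1 − (1 + 0.0725/12)^(−69)) / (0.0725/12)
PV = $1,256.29 × 56.287364
PV = $70,713.25

PV = PMT × (1-(1+r)^(-n))/r = $70,713.25


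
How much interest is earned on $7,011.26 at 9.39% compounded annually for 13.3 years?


Compound interest earned = final amount − principal.
A = P(1 + r/n)^(nt) = $7,011.26 × (1 + 0.0939/1)^(1 × 13.3) = $23,131.22
Interest = A − P = $23,131.22 − $7,011.26 = $16,119.96

Interest = A - P = $16,119.96


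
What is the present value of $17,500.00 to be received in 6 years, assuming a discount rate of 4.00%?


Present value formula: PV = FV / (1 + r)^t
PV = $17,500.00 / (1 + 0.04)^6
PV = $17,500.00 / 1.265319
PV = $13,830.50

PV = FV / (1 + r)^t = $13,830.50


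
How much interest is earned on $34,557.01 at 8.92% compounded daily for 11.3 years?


Compound interest earned = final amount − principal.
A = P(1 + r/n)^(nt) = $34,557.01 × (1 + 0.0892/365)^(365 × 11.3) = $94,674.74
Interest = A − P = $94,674.74 − $34,557.01 = $60,117.73

Interest = A - P = $60,117.73


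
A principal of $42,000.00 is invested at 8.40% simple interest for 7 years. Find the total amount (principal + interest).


Total amount formula: A = P(1 + rt) = P + P·r·t
Interest: I = P × r × t = $42,000.00 × 0.084 × 7 = $24,696.00
A = P + I = $42,000.00 + $24,696.00 = $66,696.00

A = P + I = P(1 + rt) = $66,696.00


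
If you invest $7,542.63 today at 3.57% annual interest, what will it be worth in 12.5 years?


Future value formula: FV = PV × (1 + r)^t
FV = $7,542.63 × (1 + 0.0357)^12.5
FV = $7,542.63 × 1.550332
FV = $11,693.58

FV = PV × (1 + r)^t = $11,693.58


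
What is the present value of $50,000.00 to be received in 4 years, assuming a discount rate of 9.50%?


Present value formula: PV = FV / (1 + r)^t
PV = $50,000.00 / (1 + 0.095)^4
PV = $50,000.00 / 1.437661
PV = $34,778.71

PV = FV / (1 + r)^t = $34,778.71


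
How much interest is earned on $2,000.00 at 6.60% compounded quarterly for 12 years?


Compound interest earned = final amount − principal.
A = P(1 + r/n)^(nt) = $2,000.00 × (1 + 0.066/4)^(4 × 12) = $4,387.17
Interest = A − P = $4,387.17 − $2,000.00 = $2,387.17

Interest = A - P = $2,387.17


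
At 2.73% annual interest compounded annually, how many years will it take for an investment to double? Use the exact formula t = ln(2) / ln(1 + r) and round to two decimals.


Doubling condition: (1 + r)^t = 2
Take ln of both sides: t × ln(1 + r) = ln(2)
t = ln(2) / ln(1 + r)
t = 0.693147 / 0.026934
t = 25.74

t = ln(2) / ln(1 + r) = 25.74 years


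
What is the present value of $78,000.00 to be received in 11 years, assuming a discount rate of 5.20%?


Present value formula: PV = FV / (1 + r)^t
PV = $78,000.00 / (1 + 0.052)^11
PV = $78,000.00 / 1.7465183
PV = $44,660.28

PV = FV / (1 + r)^t = $44,660.28


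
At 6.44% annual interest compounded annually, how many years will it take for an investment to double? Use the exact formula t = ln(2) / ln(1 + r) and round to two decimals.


Doubling condition: (1 + r)^t = 2
Take ln of both sides: t × ln(1 + r) = ln(2)
t = ln(2) / ln(1 + r)
t = 0.693147 / 0.062411
t = 11.11

t = ln(2) / ln(1 + r) = 11.11 years


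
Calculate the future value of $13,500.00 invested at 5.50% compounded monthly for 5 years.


Compound interest formula: A = P(1 + r/n)^(nt)
A = $13,500.00 × (1 + 0.055/12)^(12 × 5)
Growth factor: (1 + 0.055/12)^60 = 1.315704
A = $13,500.00 × 1.315704
A = $17,762.00

A = P(1 + r/n)^(nt) = $17,762.00


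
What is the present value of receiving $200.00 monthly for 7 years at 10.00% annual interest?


Present value of an ordinary annuity: PV = PMT × (1 − (1 + r)^(−n)) / r
Monthly rate r = 0.1/12 ≈ 0.00833333, n = 84
PV = $200.00 × (1 − (1 + 0.1/12)^(−84)) / (0.1/12)
PV = $200.00 × 60.236667
PV = $12,047.33

PV = PMT × (1-(1+r)^(-n))/r = $12,047.33


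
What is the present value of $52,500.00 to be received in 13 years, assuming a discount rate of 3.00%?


Present value formula: PV = FV / (1 + r)^t
PV = $52,500.00 / (1 + 0.03)^13
PV = $52,500.00 / 1.4685337
PV = $35,749.95

PV = FV / (1 + r)^t = $35,749.95


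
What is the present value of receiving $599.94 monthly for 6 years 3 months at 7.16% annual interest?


Present value of an ordinary annuity: PV = PMT × (1 − (1 + r)^(−n)) / r
Monthly rate r = 0.0716/12 ≈ 0.00596667, n = 75
PV = $599.94 × (1 − (1 + 0.0716/12)^(−75)) / (0.0716/12)
PV = $599.94 × 60.322660
PV = $36,189.98

PV = PMT × (1-(1+r)^(-n))/r = $36,189.98


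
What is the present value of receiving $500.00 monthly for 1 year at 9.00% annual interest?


Present value of an ordinary annuity: PV = PMT × (1 − (1 + r)^(−n)) / r
Monthly rate r = 0.09/12 = 0.0075, n = 12
PV = $500.00 × (1 − (1 + 0.09/12)^(−12)) / (0.09/12)
PV = $500.00 × 11.434913
PV = $5,717.46

PV = PMT × (1-(1+r)^(-n))/r = $5,717.46


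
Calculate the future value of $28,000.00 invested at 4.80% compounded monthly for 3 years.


Compound interest formula: A = P(1 + r/n)^(nt)
A = $28,000.00 × (1 + 0.048/12)^(12 × 3)
Growth factor: (1 + 0.048/12)^36 = 1.1545524
A = $28,000.00 × 1.1545524
A = $32,327.47

A = P(1 + r/n)^(nt) = $32,327.47


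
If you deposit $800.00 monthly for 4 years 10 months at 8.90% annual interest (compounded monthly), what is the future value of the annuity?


Future value of an ordinary annuity: FV = PMT × ((1 + r)^n − 1) / r
Monthly rate r = 0.089/12 ≈ 0.00741667, n = 58
FV = $800.00 × ((1 + 0.089/12)^58 − 1) / (0.089/12)
FV = $800.00 × 72.144958
FV = $57,715.97

FV = PMT × ((1+r)^n - 1)/r = $57,715.97


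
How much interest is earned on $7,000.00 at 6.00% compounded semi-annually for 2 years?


Compound interest earned = final amount − principal.
A = P(1 + r/n)^(nt) = $7,000.00 × (1 + 0.06/2)^(2 × 2) = $7,878.56
Interest = A − P = $7,878.56 − $7,000.00 = $878.56

Interest = A - P = $878.56


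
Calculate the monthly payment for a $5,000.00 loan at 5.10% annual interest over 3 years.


Loan payment formula: PMT = PV × r / (1 − (1 + r)^(−n))
Monthly rate r = 0.051/12 = 0.00425, n = 36 months
Denominator: 1 − (1 + 0.051/12)^(−36) = 0.141592
PMT = $5,000.00 × (0.051/12) / 0.141592
PMT = $150.08 per month

PMT = PV × r / (1-(1+r)^(-n)) = $150.08/month


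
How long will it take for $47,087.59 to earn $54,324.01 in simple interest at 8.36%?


Rearrange the simple interest formula for t:
I = P × r × t  ⇒  t = I / (P × r)
t = $54,324.01 / ($47,087.59 × 0.0836)
t = 13.8

t = I/(P×r) = 13.8 years


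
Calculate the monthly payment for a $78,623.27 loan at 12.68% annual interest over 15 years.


Loan payment formula: PMT = PV × r / (1 − (1 + r)^(−n))
Monthly rate r = 0.1268/12 ≈ 0.01056667, n = 180 months
Denominator: 1 − (1 + 0.1268/12)^(−180) = 0.849233
PMT = $78,623.27 × (0.1268/12) / 0.849233
PMT = $978.28 per month

PMT = PV × r / (1-(1+r)^(-n)) = $978.28/month


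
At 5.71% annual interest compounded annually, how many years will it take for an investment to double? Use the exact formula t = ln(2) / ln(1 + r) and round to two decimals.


Doubling condition: (1 + r)^t = 2
Take ln of both sides: t × ln(1 + r) = ln(2)
t = ln(2) / ln(1 + r)
t = 0.693147 / 0.055529
t = 12.48

t = ln(2) / ln(1 + r) = 12.48 years


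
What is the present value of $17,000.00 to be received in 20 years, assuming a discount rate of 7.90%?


Present value formula: PV = FV / (1 + r)^t
PV = $17,000.00 / (1 + 0.079)^20
PV = $17,000.00 / 4.575398
PV = $3,715.52

PV = FV / (1 + r)^t = $3,715.52


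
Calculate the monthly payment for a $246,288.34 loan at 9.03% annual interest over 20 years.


Loan payment formula: PMT = PV × r / (1 − (1 + r)^(−n))
Monthly rate r = 0.0903/12 = 0.007525, n = 240 months
Denominator: 1 − (1 + 0.0903/12)^(−240) = 0.834575
PMT = $246,288.34 × (0.0903/12) / 0.834575
PMT = $2,220.67 per month

PMT = PV × r / (1-(1+r)^(-n)) = $2,220.67/month


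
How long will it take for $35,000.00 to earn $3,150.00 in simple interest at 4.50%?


Rearrange the simple interest formula for t:
I = P × r × t  ⇒  t = I / (P × r)
t = $3,150.00 / ($35,000.00 × 0.045)
t = 2

t = I/(P×r) = 2 years


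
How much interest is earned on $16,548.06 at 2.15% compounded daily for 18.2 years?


Compound interest earned = final amount − principal.
A = P(1 + r/n)^(nt) = $16,548.06 × (1 + 0.0215/365)^(365 × 18.2) = $24,472.68
Interest = A − P = $24,472.68 − $16,548.06 = $7,924.62

Interest = A - P = $7,924.62


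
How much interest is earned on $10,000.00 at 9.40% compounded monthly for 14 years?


Compound interest earned = final amount − principal.
A = P(1 + r/n)^(nt) = $10,000.00 × (1 + 0.094/12)^(12 × 14) = $37,094.08
Interest = A − P = $37,094.08 − $10,000.00 = $27,094.08

Interest = A - P = $27,094.08


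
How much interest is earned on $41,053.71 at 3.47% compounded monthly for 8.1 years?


Compound interest earned = final amount − principal.
A = P(1 + r/n)^(nt) = $41,053.71 × (1 + 0.0347/12)^(12 × 8.1) = $54,355.49
Interest = A − P = $54,355.49 − $41,053.71 = $13,301.78

Interest = A - P = $13,301.78


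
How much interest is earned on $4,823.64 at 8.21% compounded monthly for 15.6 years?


Compound interest earned = final amount − principal.
A = P(1 + r/n)^(nt) = $4,823.64 × (1 + 0.0821/12)^(12 × 15.6) = $17,286.53
Interest = A − P = $17,286.53 − $4,823.64 = $12,462.89

Interest = A - P = $12,462.89


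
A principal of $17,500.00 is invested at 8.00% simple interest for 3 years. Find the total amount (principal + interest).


Total amount formula: A = P(1 + rt) = P + P·r·t
Interest: I = P × r × t = $17,500.00 × 0.08 × 3 = $4,200.00
A = P + I = $17,500.00 + $4,200.00 = $21,700.00

A = P + I = P(1 + rt) = $21,700.00


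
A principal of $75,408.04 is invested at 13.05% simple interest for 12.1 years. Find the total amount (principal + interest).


Total amount formula: A = P(1 + rt) = P + P·r·t
Interest: I = P × r × t = $75,408.04 × 0.1305 × 12.1 = $119,073.07
A = P + I = $75,408.04 + $119,073.07 = $194,481.11

A = P + I = P(1 + rt) = $194,481.11


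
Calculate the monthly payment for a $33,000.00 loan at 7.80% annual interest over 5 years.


Loan payment formula: PMT = PV × r / (1 − (1 + r)^(−n))
Monthly rate r = 0.078/12 = 0.0065, n = 60 months
Denominator: 1 − (1 + 0.078/12)^(−60) = 0.322088
PMT = $33,000.00 × (0.078/12) / 0.322088
PMT = $665.97 per month

PMT = PV × r / (1-(1+r)^(-n)) = $665.97/month


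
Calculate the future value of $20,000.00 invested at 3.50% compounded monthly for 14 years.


Compound interest formula: A = P(1 + r/n)^(nt)
A = $20,000.00 × (1 + 0.035/12)^(12 × 14)
Growth factor: (1 + 0.035/12)^168 = 1.6311525
A = $20,000.00 × 1.6311525
A = $32,623.05

A = P(1 + r/n)^(nt) = $32,623.05


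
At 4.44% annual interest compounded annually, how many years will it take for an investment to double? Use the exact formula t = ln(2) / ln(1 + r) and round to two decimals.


Doubling condition: (1 + r)^t = 2
Take ln of both sides: t × ln(1 + r) = ln(2)
t = ln(2) / ln(1 + r)
t = 0.693147 / 0.043443
t = 15.96

t = ln(2) / ln(1 + r) = 15.96 years


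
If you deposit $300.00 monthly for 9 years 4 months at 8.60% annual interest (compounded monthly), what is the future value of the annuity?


Future value of an ordinary annuity: FV = PMT × ((1 + r)^n − 1) / r
Monthly rate r = 0.086/12 ≈ 0.00716667, n = 112
FV = $300.00 × ((1 + 0.086/12)^112 − 1) / (0.086/12)
FV = $300.00 × 170.944886
FV = $51,283.47

FV = PMT × ((1+r)^n - 1)/r = $51,283.47


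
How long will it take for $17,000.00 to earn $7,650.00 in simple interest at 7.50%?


Rearrange the simple interest formula for t:
I = P × r × t  ⇒  t = I / (P × r)
t = $7,650.00 / ($17,000.00 × 0.075)
t = 6

t = I/(P×r) = 6 years


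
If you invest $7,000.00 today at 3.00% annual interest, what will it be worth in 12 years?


Future value formula: FV = PV × (1 + r)^t
FV = $7,000.00 × (1 + 0.03)^12
FV = $7,000.00 × 1.425761
FV = $9,980.33

FV = PV × (1 + r)^t = $9,980.33


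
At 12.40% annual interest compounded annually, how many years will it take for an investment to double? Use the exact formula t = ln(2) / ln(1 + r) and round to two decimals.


Doubling condition: (1 + r)^t = 2
Take ln of both sides: t × ln(1 + r) = ln(2)
t = ln(2) / ln(1 + r)
t = 0.693147 / 0.116894
t = 5.93

t = ln(2) / ln(1 + r) = 5.93 years


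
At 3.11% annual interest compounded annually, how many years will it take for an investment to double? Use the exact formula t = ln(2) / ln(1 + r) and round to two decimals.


Doubling condition: (1 + r)^t = 2
Take ln of both sides: t × ln(1 + r) = ln(2)
t = ln(2) / ln(1 + r)
t = 0.693147 / 0.030626
t = 22.63

t = ln(2) / ln(1 + r) = 22.63 years


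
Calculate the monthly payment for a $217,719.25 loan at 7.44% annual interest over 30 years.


Loan payment formula: PMT = PV × r / (1 − (1 + r)^(−n))
Monthly rate r = 0.0744/12 = 0.0062, n = 360 months
Denominator: 1 − (1 + 0.0744/12)^(−360) = 0.891944
PMT = $217,719.25 × (0.0744/12) / 0.891944
PMT = $1,513.39 per month

PMT = PV × r / (1-(1+r)^(-n)) = $1,513.39/month


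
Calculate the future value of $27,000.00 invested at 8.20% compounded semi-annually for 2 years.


Compound interest formula: A = P(1 + r/n)^(nt)
A = $27,000.00 × (1 + 0.082/2)^(2 × 2)
Growth factor: (1 + 0.082/2)^4 = 1.1743645
A = $27,000.00 × 1.1743645
A = $31,707.84

A = P(1 + r/n)^(nt) = $31,707.84


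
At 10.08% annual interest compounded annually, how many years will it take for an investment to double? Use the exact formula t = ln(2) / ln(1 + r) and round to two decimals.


Doubling condition: (1 + r)^t = 2
Take ln of both sides: t × ln(1 + r) = ln(2)
t = ln(2) / ln(1 + r)
t = 0.693147 / 0.096037
t = 7.22

t = ln(2) / ln(1 + r) = 7.22 years


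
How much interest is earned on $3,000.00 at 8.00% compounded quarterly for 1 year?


Compound interest earned = final amount − principal.
A = P(1 + r/n)^(nt) = $3,000.00 × (1 + 0.08/4)^(4 × 1) = $3,247.30
Interest = A − P = $3,247.30 − $3,000.00 = $247.30

Interest = A - P = $247.30


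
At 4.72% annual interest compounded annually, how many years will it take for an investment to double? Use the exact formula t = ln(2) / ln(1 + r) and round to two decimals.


Doubling condition: (1 + r)^t = 2
Take ln of both sides: t × ln(1 + r) = ln(2)
t = ln(2) / ln(1 + r)
t = 0.693147 / 0.046120
t = 15.03

t = ln(2) / ln(1 + r) = 15.03 years


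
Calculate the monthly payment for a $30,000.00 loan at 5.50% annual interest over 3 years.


Loan payment formula: PMT = PV × r / (1 − (1 + r)^(−n))
Monthly rate r = 0.055/12 ≈ 0.00458333, n = 36 months
Denominator: 1 − (1 + 0.055/12)^(−36) = 0.1517866
PMT = $30,000.00 × (0.055/12) / 0.1517866
PMT = $905.88 per month

PMT = PV × r / (1-(1+r)^(-n)) = $905.88/month


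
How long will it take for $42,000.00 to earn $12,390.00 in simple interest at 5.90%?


Rearrange the simple interest formula for t:
I = P × r × t  ⇒  t = I / (P × r)
t = $12,390.00 / ($42,000.00 × 0.059)
t = 5

t = I/(P×r) = 5 years


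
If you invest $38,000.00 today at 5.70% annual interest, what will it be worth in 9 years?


Future value formula: FV = PV × (1 + r)^t
FV = $38,000.00 × (1 + 0.057)^9
FV = $38,000.00 × 1.646929
FV = $62,583.30

FV = PV × (1 + r)^t = $62,583.30


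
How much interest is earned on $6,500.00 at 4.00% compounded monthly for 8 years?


Compound interest earned = final amount − principal.
A = P(1 + r/n)^(nt) = $6,500.00 × (1 + 0.04/12)^(12 × 8) = $8,946.57
Interest = A − P = $8,946.57 − $6,500.00 = $2,446.57

Interest = A - P = $2,446.57


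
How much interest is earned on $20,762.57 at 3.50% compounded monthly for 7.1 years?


Compound interest earned = final amount − principal.
A = P(1 + r/n)^(nt) = $20,762.57 × (1 + 0.035/12)^(12 × 7.1) = $26,610.08
Interest = A − P = $26,610.08 − $20,762.57 = $5,847.51

Interest = A - P = $5,847.51


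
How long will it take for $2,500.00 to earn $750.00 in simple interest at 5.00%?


Rearrange the simple interest formula for t:
I = P × r × t  ⇒  t = I / (P × r)
t = $750.00 / ($2,500.00 × 0.05)
t = 6

t = I/(P×r) = 6 years


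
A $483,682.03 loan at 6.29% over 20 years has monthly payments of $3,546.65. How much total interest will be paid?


Total paid over the life of the loan = PMT × n.
Total paid = $3,546.65 × 240 = $851,196.00
Total interest = total paid − principal = $851,196.00 − $483,682.03 = $367,513.97

Total interest = (PMT × n) - PV = $367,513.97


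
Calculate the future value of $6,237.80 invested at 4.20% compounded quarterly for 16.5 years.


Compound interest formula: A = P(1 + r/n)^(nt)
A = $6,237.80 × (1 + 0.042/4)^(4 × 16.5)
Growth factor: (1 + 0.042/4)^66 = 1.992494
A = $6,237.80 × 1.992494
A = $12,428.78

A = P(1 + r/n)^(nt) = $12,428.78


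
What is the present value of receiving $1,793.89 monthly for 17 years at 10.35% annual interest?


Present value of an ordinary annuity: PV = PMT × (1 − (1 + r)^(−n)) / r
Monthly rate r = 0.1035/12 = 0.008625, n = 204
PV = $1,793.89 × (1 − (1 + 0.1035/12)^(−204)) / (0.1035/12)
PV = $1,793.89 × 95.833686
PV = $171,915.09

PV = PMT × (1-(1+r)^(-n))/r = $171,915.09


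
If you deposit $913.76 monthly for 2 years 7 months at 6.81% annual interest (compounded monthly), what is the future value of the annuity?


Future value of an ordinary annuity: FV = PMT × ((1 + r)^n − 1) / r
Monthly rate r = 0.0681/12 = 0.005675, n = 31
FV = $913.76 × ((1 + 0.0681/12)^31 − 1) / (0.0681/12)
FV = $913.76 × 33.789571
FV = $30,875.56

FV = PMT × ((1+r)^n - 1)/r = $30,875.56


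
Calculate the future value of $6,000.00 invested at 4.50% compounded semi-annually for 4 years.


Compound interest formula: A = P(1 + r/n)^(nt)
A = $6,000.00 × (1 + 0.045/2)^(2 × 4)
Growth factor: (1 + 0.045/2)^8 = 1.194831
A = $6,000.00 × 1.194831
A = $7,168.99

A = P(1 + r/n)^(nt) = $7,168.99


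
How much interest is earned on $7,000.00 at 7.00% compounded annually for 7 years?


Compound interest earned = final amount − principal.
A = P(1 + r/n)^(nt) = $7,000.00 × (1 + 0.07/1)^(1 × 7) = $11,240.47
Interest = A − P = $11,240.47 − $7,000.00 = $4,240.47

Interest = A - P = $4,240.47


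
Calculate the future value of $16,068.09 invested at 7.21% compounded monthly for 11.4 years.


Compound interest formula: A = P(1 + r/n)^(nt)
A = $16,068.09 × (1 + 0.0721/12)^(12 × 11.4)
Growth factor: (1 + 0.0721/12)^136.8 = 2.269321
A = $16,068.09 × 2.269321
A = $36,463.65

A = P(1 + r/n)^(nt) = $36,463.65


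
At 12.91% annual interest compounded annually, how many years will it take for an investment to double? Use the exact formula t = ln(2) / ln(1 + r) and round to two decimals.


Doubling condition: (1 + r)^t = 2
Take ln of both sides: t × ln(1 + r) = ln(2)
t = ln(2) / ln(1 + r)
t = 0.693147 / 0.121421
t = 5.71

t = ln(2) / ln(1 + r) = 5.71 years


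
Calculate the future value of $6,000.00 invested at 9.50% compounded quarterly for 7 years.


Compound interest formula: A = P(1 + r/n)^(nt)
A = $6,000.00 × (1 + 0.095/4)^(4 × 7)
Growth factor: (1 + 0.095/4)^28 = 1.929433
A = $6,000.00 × 1.929433
A = $11,576.60

A = P(1 + r/n)^(nt) = $11,576.60


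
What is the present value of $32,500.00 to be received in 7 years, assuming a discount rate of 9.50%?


Present value formula: PV = FV / (1 + r)^t
PV = $32,500.00 / (1 + 0.095)^7
PV = $32,500.00 / 1.887552
PV = $17,218.07

PV = FV / (1 + r)^t = $17,218.07


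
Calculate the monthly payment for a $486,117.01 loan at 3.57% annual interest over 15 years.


Loan payment formula: PMT = PV × r / (1 − (1 + r)^(−n))
Monthly rate r = 0.0357/12 = 0.002975, n = 180 months
Denominator: 1 − (1 + 0.0357/12)^(−180) = 0.414158
PMT = $486,117.01 × (0.0357/12) / 0.414158
PMT = $3,491.90 per month

PMT = PV × r / (1-(1+r)^(-n)) = $3,491.90/month


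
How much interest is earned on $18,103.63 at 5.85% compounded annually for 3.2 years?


Compound interest earned = final amount − principal.
A = P(1 + r/n)^(nt) = $18,103.63 × (1 + 0.0585/1)^(1 × 3.2) = $21,715.83
Interest = A − P = $21,715.83 − $18,103.63 = $3,612.20

Interest = A - P = $3,612.20


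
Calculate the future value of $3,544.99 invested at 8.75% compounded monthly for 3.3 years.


Compound interest formula: A = P(1 + r/n)^(nt)
A = $3,544.99 × (1 + 0.0875/12)^(12 × 3.3)
Growth factor: (1 + 0.0875/12)^39.6 = 1.333360
A = $3,544.99 × 1.333360
A = $4,726.75

A = P(1 + r/n)^(nt) = $4,726.75


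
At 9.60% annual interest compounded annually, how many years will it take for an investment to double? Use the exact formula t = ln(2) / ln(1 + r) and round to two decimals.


Doubling condition: (1 + r)^t = 2
Take ln of both sides: t × ln(1 + r) = ln(2)
t = ln(2) / ln(1 + r)
t = 0.693147 / 0.091667
t = 7.56

t = ln(2) / ln(1 + r) = 7.56 years


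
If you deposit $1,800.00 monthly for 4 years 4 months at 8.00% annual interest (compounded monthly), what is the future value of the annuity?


Future value of an ordinary annuity: FV = PMT × ((1 + r)^n − 1) / r
Monthly rate r = 0.08/12 ≈ 0.00666667, n = 52
FV = $1,800.00 × ((1 + 0.08/12)^52 − 1) / (0.08/12)
FV = $1,800.00 × 61.907851
FV = $111,434.13

FV = PMT × ((1+r)^n - 1)/r = $111,434.13


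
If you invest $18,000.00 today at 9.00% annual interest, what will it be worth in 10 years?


Future value formula: FV = PV × (1 + r)^t
FV = $18,000.00 × (1 + 0.09)^10
FV = $18,000.00 × 2.367364
FV = $42,612.55

FV = PV × (1 + r)^t = $42,612.55


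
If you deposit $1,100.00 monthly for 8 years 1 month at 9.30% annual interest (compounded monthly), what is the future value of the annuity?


Future value of an ordinary annuity: FV = PMT × ((1 + r)^n − 1) / r
Monthly rate r = 0.093/12 = 0.00775, n = 97
FV = $1,100.00 × ((1 + 0.093/12)^97 − 1) / (0.093/12)
FV = $1,100.00 × 143.815607
FV = $158,197.17

FV = PMT × ((1+r)^n - 1)/r = $158,197.17


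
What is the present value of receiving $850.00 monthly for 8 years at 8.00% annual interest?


Present value of an ordinary annuity: PV = PMT × (1 − (1 + r)^(−n)) / r
Monthly rate r = 0.08/12 ≈ 0.00666667, n = 96
PV = $850.00 × (1 − (1 + 0.08/12)^(−96)) / (0.08/12)
PV = $850.00 × 70.737970
PV = $60,127.27

PV = PMT × (1-(1+r)^(-n))/r = $60,127.27


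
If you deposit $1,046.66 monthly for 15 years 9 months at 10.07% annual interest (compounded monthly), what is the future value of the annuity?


Future value of an ordinary annuity: FV = PMT × ((1 + r)^n − 1) / r
Monthly rate r = 0.1007/12 ≈ 0.00839167, n = 189
FV = $1,046.66 × ((1 + 0.1007/12)^189 − 1) / (0.1007/12)
FV = $1,046.66 × 459.036242
FV = $480,454.87

FV = PMT × ((1+r)^n - 1)/r = $480,454.87


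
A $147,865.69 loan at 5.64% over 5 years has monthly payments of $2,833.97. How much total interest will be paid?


Total paid over the life of the loan = PMT × n.
Total paid = $2,833.97 × 60 = $170,038.20
Total interest = total paid − principal = $170,038.20 − $147,865.69 = $22,172.51

Total interest = (PMT × n) - PV = $22,172.51


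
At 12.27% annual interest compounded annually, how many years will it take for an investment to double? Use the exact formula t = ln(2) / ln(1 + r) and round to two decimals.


Doubling condition: (1 + r)^t = 2
Take ln of both sides: t × ln(1 + r) = ln(2)
t = ln(2) / ln(1 + r)
t = 0.693147 / 0.115736
t = 5.99

t = ln(2) / ln(1 + r) = 5.99 years


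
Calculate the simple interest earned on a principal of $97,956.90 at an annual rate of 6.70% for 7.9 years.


Simple interest formula: I = P × r × t
I = $97,956.90 × 0.067 × 7.9
I = $51,848.59

I = P × r × t = $51,848.59


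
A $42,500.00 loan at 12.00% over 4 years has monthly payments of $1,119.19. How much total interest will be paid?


Total paid over the life of the loan = PMT × n.
Total paid = $1,119.19 × 48 = $53,721.12
Total interest = total paid − principal = $53,721.12 − $42,500.00 = $11,221.12

Total interest = (PMT × n) - PV = $11,221.12


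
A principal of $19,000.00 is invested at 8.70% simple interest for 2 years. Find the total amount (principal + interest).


Total amount formula: A = P(1 + rt) = P + P·r·t
Interest: I = P × r × t = $19,000.00 × 0.087 × 2 = $3,306.00
A = P + I = $19,000.00 + $3,306.00 = $22,306.00

A = P + I = P(1 + rt) = $22,306.00


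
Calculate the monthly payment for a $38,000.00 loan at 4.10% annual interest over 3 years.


Loan payment formula: PMT = PV × r / (1 − (1 + r)^(−n))
Monthly rate r = 0.041/12 ≈ 0.00341667, n = 36 months
Denominator: 1 − (1 + 0.041/12)^(−36) = 0.115551
PMT = $38,000.00 × (0.041/12) / 0.115551
PMT = $1,123.60 per month

PMT = PV × r / (1-(1+r)^(-n)) = $1,123.60/month


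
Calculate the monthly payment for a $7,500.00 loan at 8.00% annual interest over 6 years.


Loan payment formula: PMT = PV × r / (1 − (1 + r)^(−n))
Monthly rate r = 0.08/12 ≈ 0.00666667, n = 72 months
Denominator: 1 − (1 + 0.08/12)^(−72) = 0.380230
PMT = $7,500.00 × (0.08/12) / 0.380230
PMT = $131.50 per month

PMT = PV × r / (1-(1+r)^(-n)) = $131.50/month


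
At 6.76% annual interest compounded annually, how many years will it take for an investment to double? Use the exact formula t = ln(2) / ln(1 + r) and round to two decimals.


Doubling condition: (1 + r)^t = 2
Take ln of both sides: t × ln(1 + r) = ln(2)
t = ln(2) / ln(1 + r)
t = 0.693147 / 0.065413
t = 10.60

t = ln(2) / ln(1 + r) = 10.60 years


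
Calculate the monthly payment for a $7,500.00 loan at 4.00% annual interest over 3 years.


Loan payment formula: PMT = PV × r / (1 − (1 + r)^(−n))
Monthly rate r = 0.04/12 ≈ 0.00333333, n = 36 months
Denominator: 1 − (1 + 0.04/12)^(−36) = 0.112903
PMT = $7,500.00 × (0.04/12) / 0.112903
PMT = $221.43 per month

PMT = PV × r / (1-(1+r)^(-n)) = $221.43/month


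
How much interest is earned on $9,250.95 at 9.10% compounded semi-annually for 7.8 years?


Compound interest earned = final amount − principal.
A = P(1 + r/n)^(nt) = $9,250.95 × (1 + 0.091/2)^(2 × 7.8) = $18,520.01
Interest = A − P = $18,520.01 − $9,250.95 = $9,269.06

Interest = A - P = $9,269.06


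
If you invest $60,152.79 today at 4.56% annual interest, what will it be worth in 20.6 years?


Future value formula: FV = PV × (1 + r)^t
FV = $60,152.79 × (1 + 0.0456)^20.6
FV = $60,152.79 × 2.5057102
FV = $150,725.46

FV = PV × (1 + r)^t = $150,725.46


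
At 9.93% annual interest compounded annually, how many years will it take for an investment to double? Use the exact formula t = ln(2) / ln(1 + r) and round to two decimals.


Doubling condition: (1 + r)^t = 2
Take ln of both sides: t × ln(1 + r) = ln(2)
t = ln(2) / ln(1 + r)
t = 0.693147 / 0.094674
t = 7.32

t = ln(2) / ln(1 + r) = 7.32 years


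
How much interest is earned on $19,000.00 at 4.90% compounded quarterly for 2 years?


Compound interest earned = final amount − principal.
A = P(1 + r/n)^(nt) = $19,000.00 × (1 + 0.049/4)^(4 × 2) = $20,943.82
Interest = A − P = $20,943.82 − $19,000.00 = $1,943.82

Interest = A - P = $1,943.82


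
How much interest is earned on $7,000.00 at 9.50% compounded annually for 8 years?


Compound interest earned = final amount − principal.
A = P(1 + r/n)^(nt) = $7,000.00 × (1 + 0.095/1)^(1 × 8) = $14,468.08
Interest = A − P = $14,468.08 − $7,000.00 = $7,468.08

Interest = A - P = $7,468.08


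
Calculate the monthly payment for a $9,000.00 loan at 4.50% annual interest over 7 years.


Loan payment formula: PMT = PV × r / (1 − (1 + r)^(−n))
Monthly rate r = 0.045/12 = 0.00375, n = 84 months
Denominator: 1 − (1 + 0.045/12)^(−84) = 0.269781
PMT = $9,000.00 × (0.045/12) / 0.269781
PMT = $125.10 per month

PMT = PV × r / (1-(1+r)^(-n)) = $125.10/month


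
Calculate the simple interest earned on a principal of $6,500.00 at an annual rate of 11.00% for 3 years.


Simple interest formula: I = P × r × t
I = $6,500.00 × 0.11 × 3
I = $2,145.00

I = P × r × t = $2,145.00


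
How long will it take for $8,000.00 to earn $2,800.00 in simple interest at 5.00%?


Rearrange the simple interest formula for t:
I = P × r × t  ⇒  t = I / (P × r)
t = $2,800.00 / ($8,000.00 × 0.05)
t = 7

t = I/(P×r) = 7 years


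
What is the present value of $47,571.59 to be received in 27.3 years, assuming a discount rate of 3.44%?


Present value formula: PV = FV / (1 + r)^t
PV = $47,571.59 / (1 + 0.0344)^27.3
PV = $47,571.59 / 2.517656
PV = $18,895.19

PV = FV / (1 + r)^t = $18,895.19


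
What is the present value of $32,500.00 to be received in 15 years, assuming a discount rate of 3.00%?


Present value formula: PV = FV / (1 + r)^t
PV = $32,500.00 / (1 + 0.03)^15
PV = $32,500.00 / 1.5579674
PV = $20,860.51

PV = FV / (1 + r)^t = $20,860.51


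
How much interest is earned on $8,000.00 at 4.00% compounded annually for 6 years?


Compound interest earned = final amount − principal.
A = P(1 + r/n)^(nt) = $8,000.00 × (1 + 0.04/1)^(1 × 6) = $10,122.55
Interest = A − P = $10,122.55 − $8,000.00 = $2,122.55

Interest = A - P = $2,122.55


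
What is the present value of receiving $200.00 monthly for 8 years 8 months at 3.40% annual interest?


Present value of an ordinary annuity: PV = PMT × (1 − (1 + r)^(−n)) / r
Monthly rate r = 0.034/12 ≈ 0.00283333, n = 104
PV = $200.00 × (1 − (1 + 0.034/12)^(−104)) / (0.034/12)
PV = $200.00 × 89.968169
PV = $17,993.63

PV = PMT × (1-(1+r)^(-n))/r = $17,993.63


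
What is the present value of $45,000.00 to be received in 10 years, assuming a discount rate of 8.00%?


Present value formula: PV = FV / (1 + r)^t
PV = $45,000.00 / (1 + 0.08)^10
PV = $45,000.00 / 2.158925
PV = $20,843.71

PV = FV / (1 + r)^t = $20,843.71


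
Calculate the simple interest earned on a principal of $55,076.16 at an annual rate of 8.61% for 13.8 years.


Simple interest formula: I = P × r × t
I = $55,076.16 × 0.0861 × 13.8
I = $65,440.39

I = P × r × t = $65,440.39


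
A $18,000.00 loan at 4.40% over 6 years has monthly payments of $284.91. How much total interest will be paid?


Total paid over the life of the loan = PMT × n.
Total paid = $284.91 × 72 = $20,513.52
Total interest = total paid − principal = $20,513.52 − $18,000.00 = $2,513.52

Total interest = (PMT × n) - PV = $2,513.52


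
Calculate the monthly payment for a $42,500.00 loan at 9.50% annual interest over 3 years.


Loan payment formula: PMT = PV × r / (1 − (1 + r)^(−n))
Monthly rate r = 0.095/12 ≈ 0.00791667, n = 36 months
Denominator: 1 − (1 + 0.095/12)^(−36) = 0.247141
PMT = $42,500.00 × (0.095/12) / 0.247141
PMT = $1,361.40 per month

PMT = PV × r / (1-(1+r)^(-n)) = $1,361.40/month


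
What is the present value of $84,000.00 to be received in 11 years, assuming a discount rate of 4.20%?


Present value formula: PV = FV / (1 + r)^t
PV = $84,000.00 / (1 + 0.042)^11
PV = $84,000.00 / 1.5723344
PV = $53,423.75

PV = FV / (1 + r)^t = $53,423.75


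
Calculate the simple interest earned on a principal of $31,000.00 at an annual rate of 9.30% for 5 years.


Simple interest formula: I = P × r × t
I = $31,000.00 × 0.093 × 5
I = $14,415.00

I = P × r × t = $14,415.00


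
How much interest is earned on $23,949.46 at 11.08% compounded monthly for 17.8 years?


Compound interest earned = final amount − principal.
A = P(1 + r/n)^(nt) = $23,949.46 × (1 + 0.1108/12)^(12 × 17.8) = $170,568.38
Interest = A − P = $170,568.38 − $23,949.46 = $146,618.92

Interest = A - P = $146,618.92


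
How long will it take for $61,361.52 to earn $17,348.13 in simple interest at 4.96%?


Rearrange the simple interest formula for t:
I = P × r × t  ⇒  t = I / (P × r)
t = $17,348.13 / ($61,361.52 × 0.0496)
t = 5.7

t = I/(P×r) = 5.7 years


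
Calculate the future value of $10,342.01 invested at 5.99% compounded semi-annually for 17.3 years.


Compound interest formula: A = P(1 + r/n)^(nt)
A = $10,342.01 × (1 + 0.0599/2)^(2 × 17.3)
Growth factor: (1 + 0.0599/2)^34.6 = 2.776122
A = $10,342.01 × 2.776122
A = $28,710.68

A = P(1 + r/n)^(nt) = $28,710.68


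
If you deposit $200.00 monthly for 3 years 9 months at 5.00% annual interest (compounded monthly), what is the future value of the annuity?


Future value of an ordinary annuity: FV = PMT × ((1 + r)^n − 1) / r
Monthly rate r = 0.05/12 ≈ 0.00416667, n = 45
FV = $200.00 × ((1 + 0.05/12)^45 − 1) / (0.05/12)
FV = $200.00 × 49.382511
FV = $9,876.50

FV = PMT × ((1+r)^n - 1)/r = $9,876.50


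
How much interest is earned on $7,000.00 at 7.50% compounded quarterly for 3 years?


Compound interest earned = final amount − principal.
A = P(1 + r/n)^(nt) = $7,000.00 × (1 + 0.075/4)^(4 × 3) = $8,748.01
Interest = A − P = $8,748.01 − $7,000.00 = $1,748.01

Interest = A - P = $1,748.01


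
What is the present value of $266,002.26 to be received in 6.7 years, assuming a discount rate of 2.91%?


Present value formula: PV = FV / (1 + r)^t
PV = $266,002.26 / (1 + 0.0291)^6.7
PV = $266,002.26 / 1.2118972
PV = $219,492.43

PV = FV / (1 + r)^t = $219,492.43


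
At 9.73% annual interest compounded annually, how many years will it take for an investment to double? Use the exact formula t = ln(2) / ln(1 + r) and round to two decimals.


Doubling condition: (1 + r)^t = 2
Take ln of both sides: t × ln(1 + r) = ln(2)
t = ln(2) / ln(1 + r)
t = 0.693147 / 0.0928526
t = 7.47

t = ln(2) / ln(1 + r) = 7.47 years


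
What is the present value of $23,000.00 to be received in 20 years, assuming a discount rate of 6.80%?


Present value formula: PV = FV / (1 + r)^t
PV = $23,000.00 / (1 + 0.068)^20
PV = $23,000.00 / 3.727564
PV = $6,170.25

PV = FV / (1 + r)^t = $6,170.25


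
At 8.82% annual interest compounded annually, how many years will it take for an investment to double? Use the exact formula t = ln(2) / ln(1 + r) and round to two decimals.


Doubling condition: (1 + r)^t = 2
Take ln of both sides: t × ln(1 + r) = ln(2)
t = ln(2) / ln(1 + r)
t = 0.693147 / 0.084525
t = 8.20

t = ln(2) / ln(1 + r) = 8.20 years


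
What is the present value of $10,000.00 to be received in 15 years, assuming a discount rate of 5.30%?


Present value formula: PV = FV / (1 + r)^t
PV = $10,000.00 / (1 + 0.053)^15
PV = $10,000.00 / 2.169829
PV = $4,608.66

PV = FV / (1 + r)^t = $4,608.66


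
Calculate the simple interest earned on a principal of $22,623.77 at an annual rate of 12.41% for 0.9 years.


Simple interest formula: I = P × r × t
I = $22,623.77 × 0.1241 × 0.9
I = $2,526.85

I = P × r × t = $2,526.85


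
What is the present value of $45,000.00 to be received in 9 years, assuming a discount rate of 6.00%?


Present value formula: PV = FV / (1 + r)^t
PV = $45,000.00 / (1 + 0.06)^9
PV = $45,000.00 / 1.689479
PV = $26,635.43

PV = FV / (1 + r)^t = $26,635.43


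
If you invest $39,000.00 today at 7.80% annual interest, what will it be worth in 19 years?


Future value formula: FV = PV × (1 + r)^t
FV = $39,000.00 × (1 + 0.078)^19
FV = $39,000.00 × 4.16635677
FV = $162,487.91

FV = PV × (1 + r)^t = $162,487.91


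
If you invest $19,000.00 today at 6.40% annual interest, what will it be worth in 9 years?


Future value formula: FV = PV × (1 + r)^t
FV = $19,000.00 × (1 + 0.064)^9
FV = $19,000.00 × 1.747731
FV = $33,206.89

FV = PV × (1 + r)^t = $33,206.89


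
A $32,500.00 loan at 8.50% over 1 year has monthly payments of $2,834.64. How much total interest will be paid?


Total paid over the life of the loan = PMT × n.
Total paid = $2,834.64 × 12 = $34,015.68
Total interest = total paid − principal = $34,015.68 − $32,500.00 = $1,515.68

Total interest = (PMT × n) - PV = $1,515.68


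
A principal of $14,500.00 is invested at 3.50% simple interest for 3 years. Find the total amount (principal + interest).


Total amount formula: A = P(1 + rt) = P + P·r·t
Interest: I = P × r × t = $14,500.00 × 0.035 × 3 = $1,522.50
A = P + I = $14,500.00 + $1,522.50 = $16,022.50

A = P + I = P(1 + rt) = $16,022.50


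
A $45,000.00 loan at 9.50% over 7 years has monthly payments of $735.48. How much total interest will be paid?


Total paid over the life of the loan = PMT × n.
Total paid = $735.48 × 84 = $61,780.32
Total interest = total paid − principal = $61,780.32 − $45,000.00 = $16,780.32

Total interest = (PMT × n) - PV = $16,780.32


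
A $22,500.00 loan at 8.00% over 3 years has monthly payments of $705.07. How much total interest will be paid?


Total paid over the life of the loan = PMT × n.
Total paid = $705.07 × 36 = $25,382.52
Total interest = total paid − principal = $25,382.52 − $22,500.00 = $2,882.52

Total interest = (PMT × n) - PV = $2,882.52


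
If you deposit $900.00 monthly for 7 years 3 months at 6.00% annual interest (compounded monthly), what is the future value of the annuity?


Future value of an ordinary annuity: FV = PMT × ((1 + r)^n − 1) / r
Monthly rate r = 0.06/12 = 0.005, n = 87
FV = $900.00 × ((1 + 0.06/12)^87 − 1) / (0.06/12)
FV = $900.00 × 108.657880
FV = $97,792.09

FV = PMT × ((1+r)^n - 1)/r = $97,792.09


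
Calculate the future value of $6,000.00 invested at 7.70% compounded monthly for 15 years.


Compound interest formula: A = P(1 + r/n)^(nt)
A = $6,000.00 × (1 + 0.077/12)^(12 × 15)
Growth factor: (1 + 0.077/12)^180 = 3.162333
A = $6,000.00 × 3.162333
A = $18,974.00

A = P(1 + r/n)^(nt) = $18,974.00


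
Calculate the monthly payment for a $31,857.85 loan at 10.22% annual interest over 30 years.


Loan payment formula: PMT = PV × r / (1 − (1 + r)^(−n))
Monthly rate r = 0.1022/12 ≈ 0.00851667, n = 360 months
Denominator: 1 − (1 + 0.1022/12)^(−360) = 0.952784
PMT = $31,857.85 × (0.1022/12) / 0.952784
PMT = $284.77 per month

PMT = PV × r / (1-(1+r)^(-n)) = $284.77/month


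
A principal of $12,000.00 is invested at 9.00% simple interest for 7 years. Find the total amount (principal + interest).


Total amount formula: A = P(1 + rt) = P + P·r·t
Interest: I = P × r × t = $12,000.00 × 0.09 × 7 = $7,560.00
A = P + I = $12,000.00 + $7,560.00 = $19,560.00

A = P + I = P(1 + rt) = $19,560.00
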